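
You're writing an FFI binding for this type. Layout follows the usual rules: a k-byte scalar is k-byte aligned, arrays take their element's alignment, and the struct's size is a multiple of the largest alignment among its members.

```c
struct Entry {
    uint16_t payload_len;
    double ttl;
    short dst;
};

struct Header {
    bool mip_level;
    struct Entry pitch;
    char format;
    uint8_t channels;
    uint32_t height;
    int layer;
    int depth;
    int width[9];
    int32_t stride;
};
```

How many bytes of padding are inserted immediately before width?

Entry: payload_len at 0 (size 2, align 2) → ends 2; pad 6 to align 8 for ttl; ttl at 8 (size 8, align 8) → ends 16; dst at 16 (size 2, align 2) → ends 18; tail pad 6 to reach multiple of 8; total 24 bytes, alignment 8
mip_level at 0 (size 1, align 1) → ends 1
pad 7 to align 8 for pitch
pitch at 8 (size 24, align 8) → ends 32
format at 32 (size 1, align 1) → ends 33
channels at 33 (size 1, align 1) → ends 34
pad 2 to align 4 for height
height at 36 (size 4, align 4) → ends 40
layer at 40 (size 4, align 4) → ends 44
depth at 44 (size 4, align 4) → ends 48
width at 48 (size 36, align 4) → ends 84

0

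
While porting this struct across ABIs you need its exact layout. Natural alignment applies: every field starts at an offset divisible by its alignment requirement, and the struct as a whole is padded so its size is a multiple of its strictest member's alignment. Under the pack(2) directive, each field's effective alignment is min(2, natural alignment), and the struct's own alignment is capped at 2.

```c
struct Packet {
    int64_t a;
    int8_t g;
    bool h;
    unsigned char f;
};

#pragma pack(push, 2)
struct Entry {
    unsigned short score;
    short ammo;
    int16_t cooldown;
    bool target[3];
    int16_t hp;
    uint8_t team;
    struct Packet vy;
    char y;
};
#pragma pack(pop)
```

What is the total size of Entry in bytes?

Packet: 0..8  a  (8B, 8-aligned); 8..9  g  (1B, 1-aligned); 9..10  h  (1B, 1-aligned); 10..11  f  (1B, 1-aligned); 11..16  -- tail padding (5B); sizeof = 16, alignof = 8
0..2  score  (2B, 2-aligned)
2..4  ammo  (2B, 2-aligned)
4..6  cooldown  (2B, 2-aligned)
6..9  target  (3B, 1-aligned)
9..10  -- padding (1B)
10..12  hp  (2B, 2-aligned)
12..13  team  (1B, 1-aligned)
13..14  -- padding (1B)
14..30  vy  (16B, 2-aligned)
30..31  y  (1B, 1-aligned)
31..32  -- tail padding (1B)
sizeof = 32, alignof = 2

32 bytes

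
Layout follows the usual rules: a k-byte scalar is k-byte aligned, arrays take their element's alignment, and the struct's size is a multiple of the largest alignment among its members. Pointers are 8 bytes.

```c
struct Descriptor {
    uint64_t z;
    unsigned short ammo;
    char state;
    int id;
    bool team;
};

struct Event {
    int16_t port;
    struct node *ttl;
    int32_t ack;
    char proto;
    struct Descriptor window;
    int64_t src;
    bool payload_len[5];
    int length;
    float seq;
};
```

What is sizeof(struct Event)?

Descriptor: @0: z [8B, align 8] → 8; @8: ammo [2B, align 2] → 10; @10: state [1B, align 1] → 11; +1 pad (align 4); @12: id [4B, align 4] → 16; @16: team [1B, align 1] → 17; +7 tail pad (align 8); size 24, align 8
@0: port [2B, align 2] → 2
+6 pad (align 8)
@8: ttl [8B, align 8] → 16
@16: ack [4B, align 4] → 20
@20: proto [1B, align 1] → 21
+3 pad (align 8)
@24: window [24B, align 8] → 48
@48: src [8B, align 8] → 56
@56: payload_len [5B, align 1] → 61
+3 pad (align 4)
@64: length [4B, align 4] → 68
@68: seq [4B, align 4] → 72
size 72, align 8

72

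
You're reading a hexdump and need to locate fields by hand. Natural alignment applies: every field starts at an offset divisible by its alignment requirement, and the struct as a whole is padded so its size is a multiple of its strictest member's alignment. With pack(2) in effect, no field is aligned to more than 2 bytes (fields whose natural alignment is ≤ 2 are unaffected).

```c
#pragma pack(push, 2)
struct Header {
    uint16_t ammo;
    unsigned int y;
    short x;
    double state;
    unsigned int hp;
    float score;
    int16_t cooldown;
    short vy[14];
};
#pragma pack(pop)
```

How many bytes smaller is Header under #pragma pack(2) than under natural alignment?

natural layout:
  @0: ammo [2B, align 2] → 2
  +2 pad (align 4)
  @4: y [4B, align 4] → 8
  @8: x [2B, align 2] → 10
  +6 pad (align 8)
  @16: state [8B, align 8] → 24
  @24: hp [4B, align 4] → 28
  @28: score [4B, align 4] → 32
  @32: cooldown [2B, align 2] → 34
  @34: vy [28B, align 2] → 62
  +2 tail pad (align 8)
  size 64, align 8
packed(2) layout:
  @0: ammo [2B, align 2] → 2
  @2: y [4B, align 2] → 6
  @6: x [2B, align 2] → 8
  @8: state [8B, align 2] → 16
  @16: hp [4B, align 2] → 20
  @20: score [4B, align 2] → 24
  @24: cooldown [2B, align 2] → 26
  @26: vy [28B, align 2] → 54
  size 54, align 2
64 − 54 = 10

10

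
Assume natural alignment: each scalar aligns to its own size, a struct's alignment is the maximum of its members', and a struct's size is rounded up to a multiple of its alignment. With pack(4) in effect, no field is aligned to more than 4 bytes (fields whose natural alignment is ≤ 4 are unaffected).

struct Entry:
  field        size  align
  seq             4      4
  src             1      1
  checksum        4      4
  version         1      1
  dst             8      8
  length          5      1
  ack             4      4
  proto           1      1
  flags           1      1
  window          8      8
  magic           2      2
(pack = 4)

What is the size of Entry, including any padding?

0..4  seq  (4B, 4-aligned)
4..5  src  (1B, 1-aligned)
5..8  -- padding (3B)
8..12  checksum  (4B, 4-aligned)
12..13  version  (1B, 1-aligned)
13..16  -- padding (3B)
16..24  dst  (8B, 4-aligned)
24..29  length  (5B, 1-aligned)
29..32  -- padding (3B)
32..36  ack  (4B, 4-aligned)
36..37  proto  (1B, 1-aligned)
37..38  flags  (1B, 1-aligned)
38..40  -- padding (2B)
40..48  window  (8B, 4-aligned)
48..50  magic  (2B, 2-aligned)
50..52  -- tail padding (2B)
sizeof = 52, alignof = 4

52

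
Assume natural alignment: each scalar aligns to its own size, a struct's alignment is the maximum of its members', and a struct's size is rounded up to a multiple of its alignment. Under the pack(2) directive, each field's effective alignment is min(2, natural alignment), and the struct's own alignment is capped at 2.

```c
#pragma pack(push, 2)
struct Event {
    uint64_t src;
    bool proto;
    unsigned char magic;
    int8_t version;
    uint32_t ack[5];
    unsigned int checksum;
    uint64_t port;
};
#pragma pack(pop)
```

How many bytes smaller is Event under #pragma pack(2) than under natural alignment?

4

natural layout:
  0..8  src  (8B, 8-aligned)
  8..9  proto  (1B, 1-aligned)
  9..10  magic  (1B, 1-aligned)
  10..11  version  (1B, 1-aligned)
  11..12  -- padding (1B)
  12..32  ack  (20B, 4-aligned)
  32..36  checksum  (4B, 4-aligned)
  36..40  -- padding (4B)
  40..48  port  (8B, 8-aligned)
  sizeof = 48, alignof = 8
packed(2) layout:
  0..8  src  (8B, 2-aligned)
  8..9  proto  (1B, 1-aligned)
  9..10  magic  (1B, 1-aligned)
  10..11  version  (1B, 1-aligned)
  11..12  -- padding (1B)
  12..32  ack  (20B, 2-aligned)
  32..36  checksum  (4B, 2-aligned)
  36..44  port  (8B, 2-aligned)
  sizeof = 44, alignof = 2
48 − 44 = 4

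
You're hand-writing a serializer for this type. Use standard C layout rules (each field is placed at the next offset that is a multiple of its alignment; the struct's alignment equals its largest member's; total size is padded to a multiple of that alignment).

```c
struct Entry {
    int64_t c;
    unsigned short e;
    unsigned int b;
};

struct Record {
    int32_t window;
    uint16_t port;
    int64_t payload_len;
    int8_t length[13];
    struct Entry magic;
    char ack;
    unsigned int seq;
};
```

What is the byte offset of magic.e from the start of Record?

Entry: c at 0 (size 8, align 8) → ends 8; e at 8 (size 2, align 2) → ends 10; pad 2 to align 4 for b; b at 12 (size 4, align 4) → ends 16; total 16 bytes, alignment 8
window at 0 (size 4, align 4) → ends 4
port at 4 (size 2, align 2) → ends 6
pad 2 to align 8 for payload_len
payload_len at 8 (size 8, align 8) → ends 16
length at 16 (size 13, align 1) → ends 29
pad 3 to align 8 for magic
magic at 32 (size 16, align 8) → ends 48
within Entry: e at 8
32 + 8 = 40

40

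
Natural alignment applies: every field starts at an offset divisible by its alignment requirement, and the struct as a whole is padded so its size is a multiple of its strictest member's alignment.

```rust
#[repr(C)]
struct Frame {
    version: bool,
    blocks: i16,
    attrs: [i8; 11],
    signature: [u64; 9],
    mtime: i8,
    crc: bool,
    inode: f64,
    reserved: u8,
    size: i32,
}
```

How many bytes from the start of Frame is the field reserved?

104

version at 0 (size 1, align 1) → ends 1
pad 1 to align 2 for blocks
blocks at 2 (size 2, align 2) → ends 4
attrs at 4 (size 11, align 1) → ends 15
pad 1 to align 8 for signature
signature at 16 (size 72, align 8) → ends 88
mtime at 88 (size 1, align 1) → ends 89
crc at 89 (size 1, align 1) → ends 90
pad 6 to align 8 for inode
inode at 96 (size 8, align 8) → ends 104
reserved at 104 (size 1, align 1) → ends 105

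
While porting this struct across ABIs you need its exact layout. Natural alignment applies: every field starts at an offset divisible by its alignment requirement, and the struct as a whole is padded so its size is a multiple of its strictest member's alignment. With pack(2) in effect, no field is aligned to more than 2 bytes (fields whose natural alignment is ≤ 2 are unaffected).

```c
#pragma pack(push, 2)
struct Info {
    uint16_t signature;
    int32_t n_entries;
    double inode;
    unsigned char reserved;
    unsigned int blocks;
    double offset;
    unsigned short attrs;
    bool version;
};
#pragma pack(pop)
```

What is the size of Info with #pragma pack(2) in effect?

32

@0: signature [2B, align 2] → 2
@2: n_entries [4B, align 2] → 6
@6: inode [8B, align 2] → 14
@14: reserved [1B, align 1] → 15
+1 pad (align 2)
@16: blocks [4B, align 2] → 20
@20: offset [8B, align 2] → 28
@28: attrs [2B, align 2] → 30
@30: version [1B, align 1] → 31
+1 tail pad (align 2)
size 32, align 2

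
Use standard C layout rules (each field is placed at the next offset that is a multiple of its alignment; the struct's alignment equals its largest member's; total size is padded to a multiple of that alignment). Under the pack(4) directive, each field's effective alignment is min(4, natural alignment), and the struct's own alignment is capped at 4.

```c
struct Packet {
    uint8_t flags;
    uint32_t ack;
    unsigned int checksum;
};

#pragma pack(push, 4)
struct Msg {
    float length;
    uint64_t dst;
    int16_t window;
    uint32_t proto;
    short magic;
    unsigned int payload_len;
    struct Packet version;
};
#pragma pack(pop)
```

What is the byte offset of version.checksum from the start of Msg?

Packet: 0..1  flags  (1B, 1-aligned); 1..4  -- padding (3B); 4..8  ack  (4B, 4-aligned); 8..12  checksum  (4B, 4-aligned); sizeof = 12, alignof = 4
0..4  length  (4B, 4-aligned)
4..12  dst  (8B, 4-aligned)
12..14  window  (2B, 2-aligned)
14..16  -- padding (2B)
16..20  proto  (4B, 4-aligned)
20..22  magic  (2B, 2-aligned)
22..24  -- padding (2B)
24..28  payload_len  (4B, 4-aligned)
28..40  version  (12B, 4-aligned)
within Packet: checksum at 8
28 + 8 = 36

36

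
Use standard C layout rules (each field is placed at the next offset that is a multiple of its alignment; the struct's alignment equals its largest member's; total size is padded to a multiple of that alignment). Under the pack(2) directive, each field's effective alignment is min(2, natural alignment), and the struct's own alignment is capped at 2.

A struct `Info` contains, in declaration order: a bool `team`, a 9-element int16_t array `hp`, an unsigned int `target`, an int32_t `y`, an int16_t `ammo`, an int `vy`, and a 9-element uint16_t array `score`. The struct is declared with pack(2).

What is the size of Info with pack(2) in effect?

team at 0 (size 1, align 1) → ends 1
pad 1 to align 2 for hp
hp at 2 (size 18, align 2) → ends 20
target at 20 (size 4, align 2) → ends 24
y at 24 (size 4, align 2) → ends 28
ammo at 28 (size 2, align 2) → ends 30
vy at 30 (size 4, align 2) → ends 34
score at 34 (size 18, align 2) → ends 52
total 52 bytes, alignment 2

52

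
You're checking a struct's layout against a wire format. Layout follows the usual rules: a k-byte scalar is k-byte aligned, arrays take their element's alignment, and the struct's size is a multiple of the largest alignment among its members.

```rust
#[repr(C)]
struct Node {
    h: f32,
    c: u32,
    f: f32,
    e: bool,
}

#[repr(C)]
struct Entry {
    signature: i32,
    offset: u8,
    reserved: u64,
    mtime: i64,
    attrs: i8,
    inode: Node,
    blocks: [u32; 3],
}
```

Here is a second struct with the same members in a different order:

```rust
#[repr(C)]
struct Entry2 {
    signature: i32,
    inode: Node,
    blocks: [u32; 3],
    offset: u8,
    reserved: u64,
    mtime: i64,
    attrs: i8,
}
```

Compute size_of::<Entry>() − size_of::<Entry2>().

-8

Node: 0..4  h  (4B, 4-aligned); 4..8  c  (4B, 4-aligned); 8..12  f  (4B, 4-aligned); 12..13  e  (1B, 1-aligned); 13..16  -- tail padding (3B); sizeof = 16, alignof = 4
0..4  signature  (4B, 4-aligned)
4..5  offset  (1B, 1-aligned)
5..8  -- padding (3B)
8..16  reserved  (8B, 8-aligned)
16..24  mtime  (8B, 8-aligned)
24..25  attrs  (1B, 1-aligned)
25..28  -- padding (3B)
28..44  inode  (16B, 4-aligned)
44..56  blocks  (12B, 4-aligned)
sizeof = 56, alignof = 8
— Entry2 —
0..4  signature  (4B, 4-aligned)
4..20  inode  (16B, 4-aligned)
20..32  blocks  (12B, 4-aligned)
32..33  offset  (1B, 1-aligned)
33..40  -- padding (7B)
40..48  reserved  (8B, 8-aligned)
48..56  mtime  (8B, 8-aligned)
56..57  attrs  (1B, 1-aligned)
57..64  -- tail padding (7B)
sizeof = 64, alignof = 8
56 − 64 = -8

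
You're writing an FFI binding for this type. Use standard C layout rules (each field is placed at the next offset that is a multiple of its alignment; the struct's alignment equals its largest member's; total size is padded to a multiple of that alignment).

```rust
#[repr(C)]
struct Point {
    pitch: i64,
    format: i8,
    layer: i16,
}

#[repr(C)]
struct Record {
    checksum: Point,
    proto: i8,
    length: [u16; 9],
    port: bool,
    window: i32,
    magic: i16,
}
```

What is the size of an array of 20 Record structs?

960

Point: @0: pitch [8B, align 8] → 8; @8: format [1B, align 1] → 9; +1 pad (align 2); @10: layer [2B, align 2] → 12; +4 tail pad (align 8); size 16, align 8
@0: checksum [16B, align 8] → 16
@16: proto [1B, align 1] → 17
+1 pad (align 2)
@18: length [18B, align 2] → 36
@36: port [1B, align 1] → 37
+3 pad (align 4)
@40: window [4B, align 4] → 44
@44: magic [2B, align 2] → 46
+2 tail pad (align 8)
size 48, align 8
array of 20: 20 × 48 = 960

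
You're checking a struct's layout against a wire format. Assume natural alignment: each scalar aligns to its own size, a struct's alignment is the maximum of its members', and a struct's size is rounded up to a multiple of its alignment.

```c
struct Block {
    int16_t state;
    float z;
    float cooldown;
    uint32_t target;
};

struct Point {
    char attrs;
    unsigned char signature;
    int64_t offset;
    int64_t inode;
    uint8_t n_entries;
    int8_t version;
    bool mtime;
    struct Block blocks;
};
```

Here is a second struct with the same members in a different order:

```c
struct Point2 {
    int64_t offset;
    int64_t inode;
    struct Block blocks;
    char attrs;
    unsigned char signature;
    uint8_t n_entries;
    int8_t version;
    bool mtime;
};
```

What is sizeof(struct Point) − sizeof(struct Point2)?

8

Block: 0..2  state  (2B, 2-aligned); 2..4  -- padding (2B); 4..8  z  (4B, 4-aligned); 8..12  cooldown  (4B, 4-aligned); 12..16  target  (4B, 4-aligned); sizeof = 16, alignof = 4
0..1  attrs  (1B, 1-aligned)
1..2  signature  (1B, 1-aligned)
2..8  -- padding (6B)
8..16  offset  (8B, 8-aligned)
16..24  inode  (8B, 8-aligned)
24..25  n_entries  (1B, 1-aligned)
25..26  version  (1B, 1-aligned)
26..27  mtime  (1B, 1-aligned)
27..28  -- padding (1B)
28..44  blocks  (16B, 4-aligned)
44..48  -- tail padding (4B)
sizeof = 48, alignof = 8
— Point2 —
0..8  offset  (8B, 8-aligned)
8..16  inode  (8B, 8-aligned)
16..32  blocks  (16B, 4-aligned)
32..33  attrs  (1B, 1-aligned)
33..34  signature  (1B, 1-aligned)
34..35  n_entries  (1B, 1-aligned)
35..36  version  (1B, 1-aligned)
36..37  mtime  (1B, 1-aligned)
37..40  -- tail padding (3B)
sizeof = 40, alignof = 8
48 − 40 = 8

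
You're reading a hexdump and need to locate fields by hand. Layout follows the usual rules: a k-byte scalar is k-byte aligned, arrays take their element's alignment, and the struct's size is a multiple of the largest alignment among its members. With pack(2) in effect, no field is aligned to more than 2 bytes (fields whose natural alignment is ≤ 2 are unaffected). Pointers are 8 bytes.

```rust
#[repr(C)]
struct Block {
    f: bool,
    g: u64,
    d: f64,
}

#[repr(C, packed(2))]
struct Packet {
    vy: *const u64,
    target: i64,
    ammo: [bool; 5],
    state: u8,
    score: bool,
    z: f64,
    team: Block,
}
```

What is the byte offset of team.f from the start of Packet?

32

Block: 0..1  f  (1B, 1-aligned); 1..8  -- padding (7B); 8..16  g  (8B, 8-aligned); 16..24  d  (8B, 8-aligned); sizeof = 24, alignof = 8
0..8  vy  (8B, 2-aligned)
8..16  target  (8B, 2-aligned)
16..21  ammo  (5B, 1-aligned)
21..22  state  (1B, 1-aligned)
22..23  score  (1B, 1-aligned)
23..24  -- padding (1B)
24..32  z  (8B, 2-aligned)
32..56  team  (24B, 2-aligned)
within Block: f at 0
32 + 0 = 32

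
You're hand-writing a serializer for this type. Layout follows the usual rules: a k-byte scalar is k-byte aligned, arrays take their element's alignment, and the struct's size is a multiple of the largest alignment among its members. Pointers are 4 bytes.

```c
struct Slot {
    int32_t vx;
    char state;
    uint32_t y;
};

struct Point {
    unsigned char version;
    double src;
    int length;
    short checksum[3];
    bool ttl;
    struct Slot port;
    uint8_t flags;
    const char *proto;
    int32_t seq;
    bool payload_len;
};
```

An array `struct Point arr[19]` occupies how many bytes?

Slot: @0: vx [4B, align 4] → 4; @4: state [1B, align 1] → 5; +3 pad (align 4); @8: y [4B, align 4] → 12; size 12, align 4
@0: version [1B, align 1] → 1
+7 pad (align 8)
@8: src [8B, align 8] → 16
@16: length [4B, align 4] → 20
@20: checksum [6B, align 2] → 26
@26: ttl [1B, align 1] → 27
+1 pad (align 4)
@28: port [12B, align 4] → 40
@40: flags [1B, align 1] → 41
+3 pad (align 4)
@44: proto [4B, align 4] → 48
@48: seq [4B, align 4] → 52
@52: payload_len [1B, align 1] → 53
+3 tail pad (align 8)
size 56, align 8
array of 19: 19 × 56 = 1064

1064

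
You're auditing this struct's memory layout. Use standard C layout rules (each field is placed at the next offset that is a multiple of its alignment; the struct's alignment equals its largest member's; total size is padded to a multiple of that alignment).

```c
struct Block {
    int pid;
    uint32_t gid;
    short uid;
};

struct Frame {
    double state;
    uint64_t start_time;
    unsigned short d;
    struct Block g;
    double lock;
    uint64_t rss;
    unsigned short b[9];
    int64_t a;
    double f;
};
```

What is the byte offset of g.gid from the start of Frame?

Block: 0..4  pid  (4B, 4-aligned); 4..8  gid  (4B, 4-aligned); 8..10  uid  (2B, 2-aligned); 10..12  -- tail padding (2B); sizeof = 12, alignof = 4
0..8  state  (8B, 8-aligned)
8..16  start_time  (8B, 8-aligned)
16..18  d  (2B, 2-aligned)
18..20  -- padding (2B)
20..32  g  (12B, 4-aligned)
within Block: gid at 4
20 + 4 = 24

24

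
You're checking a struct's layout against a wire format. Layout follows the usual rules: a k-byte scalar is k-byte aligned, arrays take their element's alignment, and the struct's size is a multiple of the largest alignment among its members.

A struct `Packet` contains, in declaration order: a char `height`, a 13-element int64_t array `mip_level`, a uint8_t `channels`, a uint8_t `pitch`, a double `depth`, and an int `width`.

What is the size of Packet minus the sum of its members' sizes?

0..1  height  (1B, 1-aligned)
1..8  -- padding (7B)
8..112  mip_level  (104B, 8-aligned)
112..113  channels  (1B, 1-aligned)
113..114  pitch  (1B, 1-aligned)
114..120  -- padding (6B)
120..128  depth  (8B, 8-aligned)
128..132  width  (4B, 4-aligned)
132..136  -- tail padding (4B)
sizeof = 136, alignof = 8
data bytes 119, size 136 → padding 17

17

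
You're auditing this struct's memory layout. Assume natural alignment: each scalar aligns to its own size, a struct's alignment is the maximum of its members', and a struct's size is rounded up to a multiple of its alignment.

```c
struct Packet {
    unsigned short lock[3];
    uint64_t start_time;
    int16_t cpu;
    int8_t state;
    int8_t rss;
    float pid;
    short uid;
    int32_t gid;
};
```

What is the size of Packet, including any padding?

32 bytes

lock at 0 (size 6, align 2) → ends 6
pad 2 to align 8 for start_time
start_time at 8 (size 8, align 8) → ends 16
cpu at 16 (size 2, align 2) → ends 18
state at 18 (size 1, align 1) → ends 19
rss at 19 (size 1, align 1) → ends 20
pid at 20 (size 4, align 4) → ends 24
uid at 24 (size 2, align 2) → ends 26
pad 2 to align 4 for gid
gid at 28 (size 4, align 4) → ends 32
total 32 bytes, alignment 8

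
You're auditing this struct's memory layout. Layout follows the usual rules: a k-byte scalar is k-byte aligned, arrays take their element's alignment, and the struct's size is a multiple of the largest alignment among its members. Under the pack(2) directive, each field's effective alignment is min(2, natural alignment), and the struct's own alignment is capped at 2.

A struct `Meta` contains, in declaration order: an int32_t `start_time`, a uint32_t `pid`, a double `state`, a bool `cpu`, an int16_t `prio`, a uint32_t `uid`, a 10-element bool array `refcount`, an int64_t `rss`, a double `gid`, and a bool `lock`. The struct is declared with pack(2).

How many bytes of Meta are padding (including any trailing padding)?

2

start_time at 0 (size 4, align 2) → ends 4
pid at 4 (size 4, align 2) → ends 8
state at 8 (size 8, align 2) → ends 16
cpu at 16 (size 1, align 1) → ends 17
pad 1 to align 2 for prio
prio at 18 (size 2, align 2) → ends 20
uid at 20 (size 4, align 2) → ends 24
refcount at 24 (size 10, align 1) → ends 34
rss at 34 (size 8, align 2) → ends 42
gid at 42 (size 8, align 2) → ends 50
lock at 50 (size 1, align 1) → ends 51
tail pad 1 to reach multiple of 2
total 52 bytes, alignment 2
data bytes 50, size 52 → padding 2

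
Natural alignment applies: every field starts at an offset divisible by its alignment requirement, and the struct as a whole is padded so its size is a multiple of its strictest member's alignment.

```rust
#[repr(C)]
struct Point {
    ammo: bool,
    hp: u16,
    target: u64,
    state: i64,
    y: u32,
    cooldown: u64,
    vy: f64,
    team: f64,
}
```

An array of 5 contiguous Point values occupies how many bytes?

280

0..1  ammo  (1B, 1-aligned)
1..2  -- padding (1B)
2..4  hp  (2B, 2-aligned)
4..8  -- padding (4B)
8..16  target  (8B, 8-aligned)
16..24  state  (8B, 8-aligned)
24..28  y  (4B, 4-aligned)
28..32  -- padding (4B)
32..40  cooldown  (8B, 8-aligned)
40..48  vy  (8B, 8-aligned)
48..56  team  (8B, 8-aligned)
sizeof = 56, alignof = 8
array of 5: 5 × 56 = 280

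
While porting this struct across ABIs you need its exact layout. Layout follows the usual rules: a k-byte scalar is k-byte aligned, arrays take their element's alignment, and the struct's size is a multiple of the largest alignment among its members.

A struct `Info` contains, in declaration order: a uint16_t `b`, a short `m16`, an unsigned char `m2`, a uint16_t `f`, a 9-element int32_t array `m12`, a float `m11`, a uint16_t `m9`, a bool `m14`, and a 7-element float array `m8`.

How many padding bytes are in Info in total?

2

0..2  b  (2B, 2-aligned)
2..4  m16  (2B, 2-aligned)
4..5  m2  (1B, 1-aligned)
5..6  -- padding (1B)
6..8  f  (2B, 2-aligned)
8..44  m12  (36B, 4-aligned)
44..48  m11  (4B, 4-aligned)
48..50  m9  (2B, 2-aligned)
50..51  m14  (1B, 1-aligned)
51..52  -- padding (1B)
52..80  m8  (28B, 4-aligned)
sizeof = 80, alignof = 4
data bytes 78, size 80 → padding 2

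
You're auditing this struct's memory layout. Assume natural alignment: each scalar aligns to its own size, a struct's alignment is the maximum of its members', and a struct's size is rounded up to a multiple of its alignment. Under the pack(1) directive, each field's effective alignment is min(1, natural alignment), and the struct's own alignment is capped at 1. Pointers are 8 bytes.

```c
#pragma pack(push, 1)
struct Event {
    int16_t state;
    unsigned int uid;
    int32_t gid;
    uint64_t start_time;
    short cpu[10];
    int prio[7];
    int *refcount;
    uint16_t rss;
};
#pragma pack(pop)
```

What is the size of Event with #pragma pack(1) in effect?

0..2  state  (2B, 1-aligned)
2..6  uid  (4B, 1-aligned)
6..10  gid  (4B, 1-aligned)
10..18  start_time  (8B, 1-aligned)
18..38  cpu  (20B, 1-aligned)
38..66  prio  (28B, 1-aligned)
66..74  refcount  (8B, 1-aligned)
74..76  rss  (2B, 1-aligned)
sizeof = 76, alignof = 1

76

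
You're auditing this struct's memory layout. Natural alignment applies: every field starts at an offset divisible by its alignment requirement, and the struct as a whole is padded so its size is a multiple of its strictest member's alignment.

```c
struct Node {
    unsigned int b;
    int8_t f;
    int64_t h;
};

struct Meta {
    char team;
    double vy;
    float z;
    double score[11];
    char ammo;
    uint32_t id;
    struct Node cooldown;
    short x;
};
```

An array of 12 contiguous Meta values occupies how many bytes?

1728

Node: b at 0 (size 4, align 4) → ends 4; f at 4 (size 1, align 1) → ends 5; pad 3 to align 8 for h; h at 8 (size 8, align 8) → ends 16; total 16 bytes, alignment 8
team at 0 (size 1, align 1) → ends 1
pad 7 to align 8 for vy
vy at 8 (size 8, align 8) → ends 16
z at 16 (size 4, align 4) → ends 20
pad 4 to align 8 for score
score at 24 (size 88, align 8) → ends 112
ammo at 112 (size 1, align 1) → ends 113
pad 3 to align 4 for id
id at 116 (size 4, align 4) → ends 120
cooldown at 120 (size 16, align 8) → ends 136
x at 136 (size 2, align 2) → ends 138
tail pad 6 to reach multiple of 8
total 144 bytes, alignment 8
array of 12: 12 × 144 = 1728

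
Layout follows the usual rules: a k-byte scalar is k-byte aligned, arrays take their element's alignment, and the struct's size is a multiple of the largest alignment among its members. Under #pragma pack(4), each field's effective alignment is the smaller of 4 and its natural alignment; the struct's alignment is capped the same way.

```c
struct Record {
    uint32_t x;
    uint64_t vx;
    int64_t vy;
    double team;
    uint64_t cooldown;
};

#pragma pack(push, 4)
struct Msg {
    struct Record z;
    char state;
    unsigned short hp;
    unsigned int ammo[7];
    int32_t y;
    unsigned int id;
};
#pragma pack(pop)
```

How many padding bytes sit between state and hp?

1

Record: 0..4  x  (4B, 4-aligned); 4..8  -- padding (4B); 8..16  vx  (8B, 8-aligned); 16..24  vy  (8B, 8-aligned); 24..32  team  (8B, 8-aligned); 32..40  cooldown  (8B, 8-aligned); sizeof = 40, alignof = 8
0..40  z  (40B, 4-aligned)
40..41  state  (1B, 1-aligned)
41..42  -- padding (1B)
42..44  hp  (2B, 2-aligned)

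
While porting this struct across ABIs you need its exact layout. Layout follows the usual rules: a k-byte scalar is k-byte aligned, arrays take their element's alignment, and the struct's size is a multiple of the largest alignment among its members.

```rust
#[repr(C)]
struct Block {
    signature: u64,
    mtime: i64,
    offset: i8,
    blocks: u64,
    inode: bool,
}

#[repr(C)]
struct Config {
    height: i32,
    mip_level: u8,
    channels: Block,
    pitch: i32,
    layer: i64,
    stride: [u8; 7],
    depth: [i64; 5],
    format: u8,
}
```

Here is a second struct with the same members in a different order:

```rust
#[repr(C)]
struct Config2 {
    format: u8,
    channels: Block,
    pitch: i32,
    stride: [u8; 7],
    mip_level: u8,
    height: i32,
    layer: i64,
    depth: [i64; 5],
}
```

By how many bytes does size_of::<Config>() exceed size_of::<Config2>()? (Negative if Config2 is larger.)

8

Block: signature at 0 (size 8, align 8) → ends 8; mtime at 8 (size 8, align 8) → ends 16; offset at 16 (size 1, align 1) → ends 17; pad 7 to align 8 for blocks; blocks at 24 (size 8, align 8) → ends 32; inode at 32 (size 1, align 1) → ends 33; tail pad 7 to reach multiple of 8; total 40 bytes, alignment 8
height at 0 (size 4, align 4) → ends 4
mip_level at 4 (size 1, align 1) → ends 5
pad 3 to align 8 for channels
channels at 8 (size 40, align 8) → ends 48
pitch at 48 (size 4, align 4) → ends 52
pad 4 to align 8 for layer
layer at 56 (size 8, align 8) → ends 64
stride at 64 (size 7, align 1) → ends 71
pad 1 to align 8 for depth
depth at 72 (size 40, align 8) → ends 112
format at 112 (size 1, align 1) → ends 113
tail pad 7 to reach multiple of 8
total 120 bytes, alignment 8
— Config2 —
format at 0 (size 1, align 1) → ends 1
pad 7 to align 8 for channels
channels at 8 (size 40, align 8) → ends 48
pitch at 48 (size 4, align 4) → ends 52
stride at 52 (size 7, align 1) → ends 59
mip_level at 59 (size 1, align 1) → ends 60
height at 60 (size 4, align 4) → ends 64
layer at 64 (size 8, align 8) → ends 72
depth at 72 (size 40, align 8) → ends 112
total 112 bytes, alignment 8
120 − 112 = 8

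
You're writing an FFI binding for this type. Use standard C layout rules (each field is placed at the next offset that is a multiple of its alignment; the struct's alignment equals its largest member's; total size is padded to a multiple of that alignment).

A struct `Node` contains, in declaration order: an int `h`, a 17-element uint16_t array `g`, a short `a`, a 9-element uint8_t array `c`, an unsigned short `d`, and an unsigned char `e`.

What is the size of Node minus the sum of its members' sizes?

4

h at 0 (size 4, align 4) → ends 4
g at 4 (size 34, align 2) → ends 38
a at 38 (size 2, align 2) → ends 40
c at 40 (size 9, align 1) → ends 49
pad 1 to align 2 for d
d at 50 (size 2, align 2) → ends 52
e at 52 (size 1, align 1) → ends 53
tail pad 3 to reach multiple of 4
total 56 bytes, alignment 4
data bytes 52, size 56 → padding 4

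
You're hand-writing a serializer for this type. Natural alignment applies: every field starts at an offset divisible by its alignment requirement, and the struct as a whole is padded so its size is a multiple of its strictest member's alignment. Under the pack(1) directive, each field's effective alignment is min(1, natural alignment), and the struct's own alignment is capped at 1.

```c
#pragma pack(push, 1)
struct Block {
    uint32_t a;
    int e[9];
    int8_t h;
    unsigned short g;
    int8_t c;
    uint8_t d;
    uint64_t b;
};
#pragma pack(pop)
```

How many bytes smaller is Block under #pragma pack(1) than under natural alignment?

3

natural layout:
  a at 0 (size 4, align 4) → ends 4
  e at 4 (size 36, align 4) → ends 40
  h at 40 (size 1, align 1) → ends 41
  pad 1 to align 2 for g
  g at 42 (size 2, align 2) → ends 44
  c at 44 (size 1, align 1) → ends 45
  d at 45 (size 1, align 1) → ends 46
  pad 2 to align 8 for b
  b at 48 (size 8, align 8) → ends 56
  total 56 bytes, alignment 8
packed(1) layout:
  a at 0 (size 4, align 1) → ends 4
  e at 4 (size 36, align 1) → ends 40
  h at 40 (size 1, align 1) → ends 41
  g at 41 (size 2, align 1) → ends 43
  c at 43 (size 1, align 1) → ends 44
  d at 44 (size 1, align 1) → ends 45
  b at 45 (size 8, align 1) → ends 53
  total 53 bytes, alignment 1
56 − 53 = 3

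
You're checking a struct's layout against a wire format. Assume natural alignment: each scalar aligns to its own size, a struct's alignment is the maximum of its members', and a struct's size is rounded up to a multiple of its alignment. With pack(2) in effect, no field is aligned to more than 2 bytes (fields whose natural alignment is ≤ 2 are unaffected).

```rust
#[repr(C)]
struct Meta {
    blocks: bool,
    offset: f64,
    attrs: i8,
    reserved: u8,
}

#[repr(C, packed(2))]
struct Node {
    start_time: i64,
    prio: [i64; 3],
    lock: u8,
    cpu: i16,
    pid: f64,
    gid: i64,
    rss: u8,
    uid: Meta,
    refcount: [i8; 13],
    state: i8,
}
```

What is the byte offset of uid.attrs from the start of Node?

Meta: @0: blocks [1B, align 1] → 1; +7 pad (align 8); @8: offset [8B, align 8] → 16; @16: attrs [1B, align 1] → 17; @17: reserved [1B, align 1] → 18; +6 tail pad (align 8); size 24, align 8
@0: start_time [8B, align 2] → 8
@8: prio [24B, align 2] → 32
@32: lock [1B, align 1] → 33
+1 pad (align 2)
@34: cpu [2B, align 2] → 36
@36: pid [8B, align 2] → 44
@44: gid [8B, align 2] → 52
@52: rss [1B, align 1] → 53
+1 pad (align 2)
@54: uid [24B, align 2] → 78
within Meta: attrs at 16
54 + 16 = 70

70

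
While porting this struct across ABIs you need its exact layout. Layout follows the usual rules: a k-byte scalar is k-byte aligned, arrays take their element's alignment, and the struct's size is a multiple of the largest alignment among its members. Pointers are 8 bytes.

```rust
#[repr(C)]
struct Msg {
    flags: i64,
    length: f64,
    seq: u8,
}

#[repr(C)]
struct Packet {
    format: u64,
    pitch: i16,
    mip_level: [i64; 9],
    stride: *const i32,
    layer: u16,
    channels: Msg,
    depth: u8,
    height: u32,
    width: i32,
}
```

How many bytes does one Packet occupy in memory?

Msg: 0..8  flags  (8B, 8-aligned); 8..16  length  (8B, 8-aligned); 16..17  seq  (1B, 1-aligned); 17..24  -- tail padding (7B); sizeof = 24, alignof = 8
0..8  format  (8B, 8-aligned)
8..10  pitch  (2B, 2-aligned)
10..16  -- padding (6B)
16..88  mip_level  (72B, 8-aligned)
88..96  stride  (8B, 8-aligned)
96..98  layer  (2B, 2-aligned)
98..104  -- padding (6B)
104..128  channels  (24B, 8-aligned)
128..129  depth  (1B, 1-aligned)
129..132  -- padding (3B)
132..136  height  (4B, 4-aligned)
136..140  width  (4B, 4-aligned)
140..144  -- tail padding (4B)
sizeof = 144, alignof = 8

144 bytes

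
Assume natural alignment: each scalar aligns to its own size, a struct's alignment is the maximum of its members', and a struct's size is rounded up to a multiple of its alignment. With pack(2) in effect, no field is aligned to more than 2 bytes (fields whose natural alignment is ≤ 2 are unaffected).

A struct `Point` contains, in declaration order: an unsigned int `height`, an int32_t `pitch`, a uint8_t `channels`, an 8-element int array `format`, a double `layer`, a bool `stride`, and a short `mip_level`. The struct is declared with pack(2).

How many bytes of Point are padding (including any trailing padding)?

0..4  height  (4B, 2-aligned)
4..8  pitch  (4B, 2-aligned)
8..9  channels  (1B, 1-aligned)
9..10  -- padding (1B)
10..42  format  (32B, 2-aligned)
42..50  layer  (8B, 2-aligned)
50..51  stride  (1B, 1-aligned)
51..52  -- padding (1B)
52..54  mip_level  (2B, 2-aligned)
sizeof = 54, alignof = 2
data bytes 52, size 54 → padding 2

2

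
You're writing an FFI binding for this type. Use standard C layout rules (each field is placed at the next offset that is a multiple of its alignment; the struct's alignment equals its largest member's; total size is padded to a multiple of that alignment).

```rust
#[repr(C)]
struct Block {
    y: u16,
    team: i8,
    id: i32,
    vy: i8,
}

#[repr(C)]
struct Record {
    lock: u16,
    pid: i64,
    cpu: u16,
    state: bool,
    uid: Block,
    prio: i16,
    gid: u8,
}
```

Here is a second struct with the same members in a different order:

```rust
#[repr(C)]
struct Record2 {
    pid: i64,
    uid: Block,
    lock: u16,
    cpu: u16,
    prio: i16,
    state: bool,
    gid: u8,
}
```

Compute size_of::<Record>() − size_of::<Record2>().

8

Block: 0..2  y  (2B, 2-aligned); 2..3  team  (1B, 1-aligned); 3..4  -- padding (1B); 4..8  id  (4B, 4-aligned); 8..9  vy  (1B, 1-aligned); 9..12  -- tail padding (3B); sizeof = 12, alignof = 4
0..2  lock  (2B, 2-aligned)
2..8  -- padding (6B)
8..16  pid  (8B, 8-aligned)
16..18  cpu  (2B, 2-aligned)
18..19  state  (1B, 1-aligned)
19..20  -- padding (1B)
20..32  uid  (12B, 4-aligned)
32..34  prio  (2B, 2-aligned)
34..35  gid  (1B, 1-aligned)
35..40  -- tail padding (5B)
sizeof = 40, alignof = 8
— Record2 —
0..8  pid  (8B, 8-aligned)
8..20  uid  (12B, 4-aligned)
20..22  lock  (2B, 2-aligned)
22..24  cpu  (2B, 2-aligned)
24..26  prio  (2B, 2-aligned)
26..27  state  (1B, 1-aligned)
27..28  gid  (1B, 1-aligned)
28..32  -- tail padding (4B)
sizeof = 32, alignof = 8
40 − 32 = 8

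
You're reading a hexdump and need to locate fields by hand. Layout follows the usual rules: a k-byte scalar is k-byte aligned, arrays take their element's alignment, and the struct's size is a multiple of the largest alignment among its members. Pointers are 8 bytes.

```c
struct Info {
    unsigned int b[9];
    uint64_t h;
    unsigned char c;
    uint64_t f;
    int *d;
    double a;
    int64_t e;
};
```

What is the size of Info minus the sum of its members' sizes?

11

@0: b [36B, align 4] → 36
+4 pad (align 8)
@40: h [8B, align 8] → 48
@48: c [1B, align 1] → 49
+7 pad (align 8)
@56: f [8B, align 8] → 64
@64: d [8B, align 8] → 72
@72: a [8B, align 8] → 80
@80: e [8B, align 8] → 88
size 88, align 8
data bytes 77, size 88 → padding 11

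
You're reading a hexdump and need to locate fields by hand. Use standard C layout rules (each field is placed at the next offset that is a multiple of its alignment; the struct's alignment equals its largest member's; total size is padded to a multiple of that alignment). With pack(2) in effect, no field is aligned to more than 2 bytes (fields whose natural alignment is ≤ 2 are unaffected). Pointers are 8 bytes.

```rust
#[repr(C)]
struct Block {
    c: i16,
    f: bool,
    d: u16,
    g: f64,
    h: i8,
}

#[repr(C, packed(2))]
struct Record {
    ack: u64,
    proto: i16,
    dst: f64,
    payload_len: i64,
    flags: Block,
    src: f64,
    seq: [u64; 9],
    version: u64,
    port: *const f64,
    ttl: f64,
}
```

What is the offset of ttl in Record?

Block: 0..2  c  (2B, 2-aligned); 2..3  f  (1B, 1-aligned); 3..4  -- padding (1B); 4..6  d  (2B, 2-aligned); 6..8  -- padding (2B); 8..16  g  (8B, 8-aligned); 16..17  h  (1B, 1-aligned); 17..24  -- tail padding (7B); sizeof = 24, alignof = 8
0..8  ack  (8B, 2-aligned)
8..10  proto  (2B, 2-aligned)
10..18  dst  (8B, 2-aligned)
18..26  payload_len  (8B, 2-aligned)
26..50  flags  (24B, 2-aligned)
50..58  src  (8B, 2-aligned)
58..130  seq  (72B, 2-aligned)
130..138  version  (8B, 2-aligned)
138..146  port  (8B, 2-aligned)
146..154  ttl  (8B, 2-aligned)

146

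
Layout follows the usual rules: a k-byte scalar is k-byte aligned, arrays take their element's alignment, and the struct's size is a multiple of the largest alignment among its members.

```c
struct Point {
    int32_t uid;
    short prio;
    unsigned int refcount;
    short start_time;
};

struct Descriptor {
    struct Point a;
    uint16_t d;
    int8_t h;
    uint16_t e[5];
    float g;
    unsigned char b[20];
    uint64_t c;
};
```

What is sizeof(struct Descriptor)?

Point: uid at 0 (size 4, align 4) → ends 4; prio at 4 (size 2, align 2) → ends 6; pad 2 to align 4 for refcount; refcount at 8 (size 4, align 4) → ends 12; start_time at 12 (size 2, align 2) → ends 14; tail pad 2 to reach multiple of 4; total 16 bytes, alignment 4
a at 0 (size 16, align 4) → ends 16
d at 16 (size 2, align 2) → ends 18
h at 18 (size 1, align 1) → ends 19
pad 1 to align 2 for e
e at 20 (size 10, align 2) → ends 30
pad 2 to align 4 for g
g at 32 (size 4, align 4) → ends 36
b at 36 (size 20, align 1) → ends 56
c at 56 (size 8, align 8) → ends 64
total 64 bytes, alignment 8

64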